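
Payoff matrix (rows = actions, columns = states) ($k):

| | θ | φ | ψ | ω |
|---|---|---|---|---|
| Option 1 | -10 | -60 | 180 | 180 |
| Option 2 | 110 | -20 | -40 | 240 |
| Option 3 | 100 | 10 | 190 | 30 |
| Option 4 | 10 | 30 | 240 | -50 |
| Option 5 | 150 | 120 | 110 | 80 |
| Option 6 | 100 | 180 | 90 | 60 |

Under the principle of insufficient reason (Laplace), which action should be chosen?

Option 5

Row averages: Option 1=72.5, Option 2=72.5, Option 3=82.5, Option 4=57.5, Option 5=115, Option 6=107.5
Highest average = 115 → Option 5.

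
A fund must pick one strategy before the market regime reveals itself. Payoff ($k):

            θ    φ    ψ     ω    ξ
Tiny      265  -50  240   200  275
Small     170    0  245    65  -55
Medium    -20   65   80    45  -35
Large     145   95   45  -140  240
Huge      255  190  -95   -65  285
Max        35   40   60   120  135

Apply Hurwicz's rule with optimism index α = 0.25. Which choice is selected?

Tiny: 0.25·275 + 0.75·(-50) = 31.25
Small: 0.25·245 + 0.75·(-55) = 20
Medium: 0.25·80 + 0.75·(-35) = -6.25
Large: 0.25·240 + 0.75·(-140) = -45
Huge: 0.25·285 + 0.75·(-95) = 0
Max: 0.25·135 + 0.75·35 = 60
Highest Hurwicz score = 60 → Max.

Max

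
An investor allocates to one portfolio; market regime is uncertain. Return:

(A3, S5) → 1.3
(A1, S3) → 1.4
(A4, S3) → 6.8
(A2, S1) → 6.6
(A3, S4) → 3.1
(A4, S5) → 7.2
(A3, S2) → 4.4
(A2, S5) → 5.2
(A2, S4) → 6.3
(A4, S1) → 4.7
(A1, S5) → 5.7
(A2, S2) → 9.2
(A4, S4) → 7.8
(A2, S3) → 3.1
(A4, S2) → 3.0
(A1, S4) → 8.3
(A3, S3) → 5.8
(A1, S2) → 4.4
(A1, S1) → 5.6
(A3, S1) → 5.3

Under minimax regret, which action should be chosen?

A2

Column bests: S1=6.6, S2=9.2, S3=6.8, S4=8.3, S5=7.2.
A1 regrets: 1.0, 4.8, 5.4, 0.0, 1.5 → max 5.4
A2 regrets: 0.0, 0.0, 3.7, 2.0, 2.0 → max 3.7
A3 regrets: 1.3, 4.8, 1.0, 5.2, 5.9 → max 5.9
A4 regrets: 1.9, 6.2, 0.0, 0.5, 0.0 → max 6.2
Smallest max regret = 3.7 → A2.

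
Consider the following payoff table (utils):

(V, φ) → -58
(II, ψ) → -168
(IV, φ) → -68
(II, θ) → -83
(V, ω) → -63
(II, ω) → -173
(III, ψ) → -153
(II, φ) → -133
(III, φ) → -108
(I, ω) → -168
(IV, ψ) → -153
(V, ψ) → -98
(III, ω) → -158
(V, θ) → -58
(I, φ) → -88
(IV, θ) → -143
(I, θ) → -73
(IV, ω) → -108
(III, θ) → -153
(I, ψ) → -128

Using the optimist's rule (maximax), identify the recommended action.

Row maxima: I=-73, II=-83, III=-108, IV=-68, V=-58
Best best-case = -58 → V.

V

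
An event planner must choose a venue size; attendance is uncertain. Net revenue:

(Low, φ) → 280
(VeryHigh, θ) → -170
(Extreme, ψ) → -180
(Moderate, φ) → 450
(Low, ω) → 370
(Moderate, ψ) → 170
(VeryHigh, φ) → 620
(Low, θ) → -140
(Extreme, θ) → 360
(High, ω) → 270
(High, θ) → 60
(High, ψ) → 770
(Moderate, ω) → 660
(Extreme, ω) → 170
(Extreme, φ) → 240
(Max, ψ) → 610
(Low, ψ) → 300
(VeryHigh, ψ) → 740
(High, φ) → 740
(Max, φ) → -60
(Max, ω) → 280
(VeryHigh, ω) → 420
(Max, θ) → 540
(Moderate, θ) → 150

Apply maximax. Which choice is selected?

Row maxima: Low=370, Moderate=660, High=770, VeryHigh=740, Extreme=360, Max=610
Best best-case = 770 → High.

High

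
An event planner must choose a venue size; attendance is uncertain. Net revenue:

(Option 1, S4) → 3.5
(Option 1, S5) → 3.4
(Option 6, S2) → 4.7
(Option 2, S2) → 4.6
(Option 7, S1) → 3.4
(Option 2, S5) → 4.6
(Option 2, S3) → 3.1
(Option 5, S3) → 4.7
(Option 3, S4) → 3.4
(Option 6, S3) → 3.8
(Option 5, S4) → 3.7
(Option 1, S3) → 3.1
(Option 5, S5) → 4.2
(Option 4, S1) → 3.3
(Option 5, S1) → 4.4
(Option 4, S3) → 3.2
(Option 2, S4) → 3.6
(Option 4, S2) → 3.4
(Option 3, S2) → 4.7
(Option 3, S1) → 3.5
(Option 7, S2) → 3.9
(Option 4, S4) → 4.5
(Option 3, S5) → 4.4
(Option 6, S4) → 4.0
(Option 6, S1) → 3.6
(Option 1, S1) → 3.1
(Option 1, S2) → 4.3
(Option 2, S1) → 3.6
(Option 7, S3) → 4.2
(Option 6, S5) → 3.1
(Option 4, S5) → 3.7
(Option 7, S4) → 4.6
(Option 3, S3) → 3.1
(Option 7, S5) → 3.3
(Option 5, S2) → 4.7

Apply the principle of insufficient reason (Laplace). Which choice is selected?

Row averages: Option 1=3.48, Option 2=3.9, Option 3=3.82, Option 4=3.62, Option 5=4.34, Option 6=3.84, Option 7=3.88
Highest average = 4.34 → Option 5.

Option 5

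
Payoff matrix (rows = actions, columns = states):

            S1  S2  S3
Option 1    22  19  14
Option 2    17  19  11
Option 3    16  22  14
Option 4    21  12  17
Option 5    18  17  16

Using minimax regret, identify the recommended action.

Option 1

Column bests: S1=22, S2=22, S3=17.
Option 1 regrets: 0, 3, 3 → max 3
Option 2 regrets: 5, 3, 6 → max 6
Option 3 regrets: 6, 0, 3 → max 6
Option 4 regrets: 1, 10, 0 → max 10
Option 5 regrets: 4, 5, 1 → max 5
Smallest max regret = 3 → Option 1.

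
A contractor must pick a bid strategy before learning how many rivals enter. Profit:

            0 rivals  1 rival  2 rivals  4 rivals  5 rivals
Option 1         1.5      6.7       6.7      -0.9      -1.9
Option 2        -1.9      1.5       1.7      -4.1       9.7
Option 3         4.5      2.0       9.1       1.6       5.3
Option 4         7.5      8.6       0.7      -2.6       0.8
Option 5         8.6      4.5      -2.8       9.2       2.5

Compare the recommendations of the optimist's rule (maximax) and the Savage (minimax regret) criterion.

maximax → Option 2; minimax regret → Option 3 (disagree)

Row maxima: Option 1=6.7, Option 2=9.7, Option 3=9.1, Option 4=8.6, Option 5=9.2
Best best-case = 9.7 → Option 2.
Column bests: 0 rivals=8.6, 1 rival=8.6, 2 rivals=9.1, 4 rivals=9.2, 5 rivals=9.7.
Option 1 regrets: 7.1, 1.9, 2.4, 10.1, 11.6 → max 11.6
Option 2 regrets: 10.5, 7.1, 7.4, 13.3, 0.0 → max 13.3
Option 3 regrets: 4.1, 6.6, 0.0, 7.6, 4.4 → max 7.6
Option 4 regrets: 1.1, 0.0, 8.4, 11.8, 8.9 → max 11.8
Option 5 regrets: 0.0, 4.1, 11.9, 0.0, 7.2 → max 11.9
Smallest max regret = 7.6 → Option 3.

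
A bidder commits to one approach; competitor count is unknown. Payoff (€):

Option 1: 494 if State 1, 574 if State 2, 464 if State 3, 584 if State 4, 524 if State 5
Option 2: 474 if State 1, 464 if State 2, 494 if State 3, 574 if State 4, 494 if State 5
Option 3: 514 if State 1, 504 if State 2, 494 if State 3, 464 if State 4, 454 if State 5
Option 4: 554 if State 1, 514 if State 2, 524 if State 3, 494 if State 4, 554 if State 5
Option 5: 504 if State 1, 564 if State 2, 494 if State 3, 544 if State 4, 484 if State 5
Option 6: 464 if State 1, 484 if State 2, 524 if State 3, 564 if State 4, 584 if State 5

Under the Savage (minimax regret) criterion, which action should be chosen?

Column bests: State 1=554, State 2=574, State 3=524, State 4=584, State 5=584.
Option 1 regrets: 60, 0, 60, 0, 60 → max 60
Option 2 regrets: 80, 110, 30, 10, 90 → max 110
Option 3 regrets: 40, 70, 30, 120, 130 → max 130
Option 4 regrets: 0, 60, 0, 90, 30 → max 90
Option 5 regrets: 50, 10, 30, 40, 100 → max 100
Option 6 regrets: 90, 90, 0, 20, 0 → max 90
Smallest max regret = 60 → Option 1.

Option 1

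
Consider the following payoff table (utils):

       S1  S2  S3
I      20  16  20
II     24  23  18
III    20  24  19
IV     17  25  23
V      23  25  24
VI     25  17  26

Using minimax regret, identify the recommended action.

Column bests: S1=25, S2=25, S3=26.
I regrets: 5, 9, 6 → max 9
II regrets: 1, 2, 8 → max 8
III regrets: 5, 1, 7 → max 7
IV regrets: 8, 0, 3 → max 8
V regrets: 2, 0, 2 → max 2
VI regrets: 0, 8, 0 → max 8
Smallest max regret = 2 → V.

V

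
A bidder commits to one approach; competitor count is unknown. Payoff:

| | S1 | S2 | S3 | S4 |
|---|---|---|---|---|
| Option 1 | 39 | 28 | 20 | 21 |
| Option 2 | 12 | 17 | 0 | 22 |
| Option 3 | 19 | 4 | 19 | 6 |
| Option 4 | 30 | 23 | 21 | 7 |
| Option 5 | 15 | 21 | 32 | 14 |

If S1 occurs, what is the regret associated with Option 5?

Best payoff under S1 is 39.
Regret = 39 − 15 = 24.

24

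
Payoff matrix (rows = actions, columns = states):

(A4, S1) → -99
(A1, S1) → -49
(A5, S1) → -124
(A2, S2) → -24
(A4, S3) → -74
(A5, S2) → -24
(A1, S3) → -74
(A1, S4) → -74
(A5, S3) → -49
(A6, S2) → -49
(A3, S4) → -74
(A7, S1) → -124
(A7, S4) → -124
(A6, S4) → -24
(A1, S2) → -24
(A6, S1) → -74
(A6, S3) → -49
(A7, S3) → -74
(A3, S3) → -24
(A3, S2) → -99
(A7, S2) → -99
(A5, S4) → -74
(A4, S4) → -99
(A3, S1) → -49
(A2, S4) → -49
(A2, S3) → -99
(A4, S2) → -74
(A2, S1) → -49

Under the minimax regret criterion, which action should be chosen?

A6

Column bests: S1=-49, S2=-24, S3=-24, S4=-24.
A1 regrets: 0, 0, 50, 50 → max 50
A2 regrets: 0, 0, 75, 25 → max 75
A3 regrets: 0, 75, 0, 50 → max 75
A4 regrets: 50, 50, 50, 75 → max 75
A5 regrets: 75, 0, 25, 50 → max 75
A6 regrets: 25, 25, 25, 0 → max 25
A7 regrets: 75, 75, 50, 100 → max 100
Smallest max regret = 25 → A6.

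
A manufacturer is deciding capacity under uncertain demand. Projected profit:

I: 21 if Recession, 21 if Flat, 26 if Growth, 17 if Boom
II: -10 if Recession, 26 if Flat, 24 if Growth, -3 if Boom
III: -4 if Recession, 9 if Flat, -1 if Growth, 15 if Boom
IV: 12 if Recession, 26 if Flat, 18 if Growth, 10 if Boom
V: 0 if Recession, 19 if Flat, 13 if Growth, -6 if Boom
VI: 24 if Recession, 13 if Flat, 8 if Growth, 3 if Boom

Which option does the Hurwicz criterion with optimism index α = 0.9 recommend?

I: 0.9·26 + 0.1·17 = 25.1
II: 0.9·26 + 0.1·(-10) = 22.4
III: 0.9·15 + 0.1·(-4) = 13.1
IV: 0.9·26 + 0.1·10 = 24.4
V: 0.9·19 + 0.1·(-6) = 16.5
VI: 0.9·24 + 0.1·3 = 21.9
Highest Hurwicz score = 25.1 → I.

I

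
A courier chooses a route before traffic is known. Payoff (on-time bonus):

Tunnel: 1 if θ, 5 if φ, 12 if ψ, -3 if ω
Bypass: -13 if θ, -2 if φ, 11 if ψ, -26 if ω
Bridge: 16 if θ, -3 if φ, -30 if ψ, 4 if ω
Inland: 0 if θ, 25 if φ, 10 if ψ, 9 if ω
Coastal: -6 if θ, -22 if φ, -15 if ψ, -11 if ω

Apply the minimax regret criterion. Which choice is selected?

Column bests: θ=16, φ=25, ψ=12, ω=9.
Tunnel regrets: 15, 20, 0, 12 → max 20
Bypass regrets: 29, 27, 1, 35 → max 35
Bridge regrets: 0, 28, 42, 5 → max 42
Inland regrets: 16, 0, 2, 0 → max 16
Coastal regrets: 22, 47, 27, 20 → max 47
Smallest max regret = 16 → Inland.

Inland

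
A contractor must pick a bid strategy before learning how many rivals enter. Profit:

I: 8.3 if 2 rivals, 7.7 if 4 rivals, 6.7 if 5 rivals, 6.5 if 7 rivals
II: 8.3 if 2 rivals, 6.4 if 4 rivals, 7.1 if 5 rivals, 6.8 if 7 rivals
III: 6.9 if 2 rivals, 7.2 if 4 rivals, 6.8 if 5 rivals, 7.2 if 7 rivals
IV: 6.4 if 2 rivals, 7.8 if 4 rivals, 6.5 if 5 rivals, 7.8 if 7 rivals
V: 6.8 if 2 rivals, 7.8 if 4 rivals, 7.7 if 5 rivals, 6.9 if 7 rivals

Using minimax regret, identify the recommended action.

I

Column bests: 2 rivals=8.3, 4 rivals=7.8, 5 rivals=7.7, 7 rivals=7.8.
I regrets: 0.0, 0.1, 1.0, 1.3 → max 1.3
II regrets: 0.0, 1.4, 0.6, 1.0 → max 1.4
III regrets: 1.4, 0.6, 0.9, 0.6 → max 1.4
IV regrets: 1.9, 0.0, 1.2, 0.0 → max 1.9
V regrets: 1.5, 0.0, 0.0, 0.9 → max 1.5
Smallest max regret = 1.3 → I.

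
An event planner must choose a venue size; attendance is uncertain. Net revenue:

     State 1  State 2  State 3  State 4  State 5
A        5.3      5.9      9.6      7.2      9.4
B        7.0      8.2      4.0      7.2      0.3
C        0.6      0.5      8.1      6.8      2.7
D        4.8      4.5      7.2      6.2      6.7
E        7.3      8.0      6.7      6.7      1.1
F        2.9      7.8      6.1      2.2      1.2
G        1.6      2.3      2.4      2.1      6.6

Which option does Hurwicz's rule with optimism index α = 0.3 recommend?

A: 0.3·9.6 + 0.7·5.3 = 6.59
B: 0.3·8.2 + 0.7·0.3 = 2.67
C: 0.3·8.1 + 0.7·0.5 = 2.78
D: 0.3·7.2 + 0.7·4.5 = 5.31
E: 0.3·8.0 + 0.7·1.1 = 3.17
F: 0.3·7.8 + 0.7·1.2 = 3.18
G: 0.3·6.6 + 0.7·1.6 = 3.1
Highest Hurwicz score = 6.59 → A.

A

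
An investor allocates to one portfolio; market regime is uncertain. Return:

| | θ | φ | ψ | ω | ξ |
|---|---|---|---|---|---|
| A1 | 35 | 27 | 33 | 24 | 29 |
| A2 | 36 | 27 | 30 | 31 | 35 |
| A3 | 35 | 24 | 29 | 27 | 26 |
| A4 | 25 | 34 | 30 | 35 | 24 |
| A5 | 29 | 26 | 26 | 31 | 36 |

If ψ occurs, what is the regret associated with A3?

Best payoff under ψ is 33.
Regret = 33 − 29 = 4.

4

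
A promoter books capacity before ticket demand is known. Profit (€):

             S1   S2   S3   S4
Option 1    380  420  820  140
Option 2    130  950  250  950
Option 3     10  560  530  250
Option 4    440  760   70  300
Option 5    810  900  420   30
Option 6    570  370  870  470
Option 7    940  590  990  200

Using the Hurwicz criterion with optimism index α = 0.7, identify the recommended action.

Option 7

Option 1: 0.7·820 + 0.3·140 = 616
Option 2: 0.7·950 + 0.3·130 = 704
Option 3: 0.7·560 + 0.3·10 = 395
Option 4: 0.7·760 + 0.3·70 = 553
Option 5: 0.7·900 + 0.3·30 = 639
Option 6: 0.7·870 + 0.3·370 = 720
Option 7: 0.7·990 + 0.3·200 = 753
Highest Hurwicz score = 753 → Option 7.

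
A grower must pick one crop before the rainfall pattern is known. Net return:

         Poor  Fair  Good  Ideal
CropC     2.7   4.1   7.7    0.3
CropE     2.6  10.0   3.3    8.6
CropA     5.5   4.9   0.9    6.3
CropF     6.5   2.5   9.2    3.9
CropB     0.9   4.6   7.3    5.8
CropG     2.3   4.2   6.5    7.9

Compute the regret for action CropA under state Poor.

Best payoff under Poor is 6.5.
Regret = 6.5 − 5.5 = 1.0.

1.0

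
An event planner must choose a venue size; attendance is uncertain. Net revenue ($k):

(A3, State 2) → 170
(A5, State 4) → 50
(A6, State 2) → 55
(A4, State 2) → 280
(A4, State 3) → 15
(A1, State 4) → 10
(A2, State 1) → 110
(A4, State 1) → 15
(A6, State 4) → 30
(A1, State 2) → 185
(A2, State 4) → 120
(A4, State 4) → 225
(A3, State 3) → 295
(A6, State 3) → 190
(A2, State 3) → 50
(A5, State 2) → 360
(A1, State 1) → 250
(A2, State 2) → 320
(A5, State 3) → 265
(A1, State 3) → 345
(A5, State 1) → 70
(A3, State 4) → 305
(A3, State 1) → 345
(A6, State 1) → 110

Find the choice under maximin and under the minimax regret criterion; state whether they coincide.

maximin → A3; minimax regret → A3 (agree)

Row minima: A1=10, A2=50, A3=170, A4=15, A5=50, A6=30
Best worst-case = 170 → A3.
Column bests: State 1=345, State 2=360, State 3=345, State 4=305.
A1 regrets: 95, 175, 0, 295 → max 295
A2 regrets: 235, 40, 295, 185 → max 295
A3 regrets: 0, 190, 50, 0 → max 190
A4 regrets: 330, 80, 330, 80 → max 330
A5 regrets: 275, 0, 80, 255 → max 275
A6 regrets: 235, 305, 155, 275 → max 305
Smallest max regret = 190 → A3.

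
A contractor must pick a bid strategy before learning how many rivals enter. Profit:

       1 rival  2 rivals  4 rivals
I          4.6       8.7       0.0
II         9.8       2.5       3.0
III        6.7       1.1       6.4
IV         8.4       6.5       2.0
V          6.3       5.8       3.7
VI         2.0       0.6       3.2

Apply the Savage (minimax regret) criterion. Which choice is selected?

Column bests: 1 rival=9.8, 2 rivals=8.7, 4 rivals=6.4.
I regrets: 5.2, 0.0, 6.4 → max 6.4
II regrets: 0.0, 6.2, 3.4 → max 6.2
III regrets: 3.1, 7.6, 0.0 → max 7.6
IV regrets: 1.4, 2.2, 4.4 → max 4.4
V regrets: 3.5, 2.9, 2.7 → max 3.5
VI regrets: 7.8, 8.1, 3.2 → max 8.1
Smallest max regret = 3.5 → V.

V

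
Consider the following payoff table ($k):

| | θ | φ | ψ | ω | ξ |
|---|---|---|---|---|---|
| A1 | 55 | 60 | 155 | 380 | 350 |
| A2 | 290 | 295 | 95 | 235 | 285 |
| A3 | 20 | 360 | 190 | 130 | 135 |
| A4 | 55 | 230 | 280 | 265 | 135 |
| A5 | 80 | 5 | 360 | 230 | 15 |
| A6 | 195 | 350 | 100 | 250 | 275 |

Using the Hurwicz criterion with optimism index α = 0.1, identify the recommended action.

A6

A1: 0.1·380 + 0.9·55 = 87.5
A2: 0.1·295 + 0.9·95 = 115
A3: 0.1·360 + 0.9·20 = 54
A4: 0.1·280 + 0.9·55 = 77.5
A5: 0.1·360 + 0.9·5 = 40.5
A6: 0.1·350 + 0.9·100 = 125
Highest Hurwicz score = 125 → A6.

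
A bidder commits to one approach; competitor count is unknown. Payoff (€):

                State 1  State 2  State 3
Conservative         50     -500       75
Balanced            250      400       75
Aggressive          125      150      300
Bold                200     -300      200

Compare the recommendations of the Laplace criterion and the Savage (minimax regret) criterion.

laplace → Balanced; minimax regret → Balanced (agree)

Row averages: Conservative=-125, Balanced=725/3, Aggressive=575/3, Bold=100/3
Highest average = 725/3 → Balanced.
Column bests: State 1=250, State 2=400, State 3=300.
Conservative regrets: 200, 900, 225 → max 900
Balanced regrets: 0, 0, 225 → max 225
Aggressive regrets: 125, 250, 0 → max 250
Bold regrets: 50, 700, 100 → max 700
Smallest max regret = 225 → Balanced.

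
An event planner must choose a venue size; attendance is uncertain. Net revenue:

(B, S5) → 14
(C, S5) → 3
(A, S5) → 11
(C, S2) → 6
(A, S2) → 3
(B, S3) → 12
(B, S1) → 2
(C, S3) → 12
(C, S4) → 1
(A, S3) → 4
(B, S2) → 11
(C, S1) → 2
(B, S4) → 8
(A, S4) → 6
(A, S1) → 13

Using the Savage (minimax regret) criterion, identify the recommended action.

A

Column bests: S1=13, S2=11, S3=12, S4=8, S5=14.
A regrets: 0, 8, 8, 2, 3 → max 8
B regrets: 11, 0, 0, 0, 0 → max 11
C regrets: 11, 5, 0, 7, 11 → max 11
Smallest max regret = 8 → A.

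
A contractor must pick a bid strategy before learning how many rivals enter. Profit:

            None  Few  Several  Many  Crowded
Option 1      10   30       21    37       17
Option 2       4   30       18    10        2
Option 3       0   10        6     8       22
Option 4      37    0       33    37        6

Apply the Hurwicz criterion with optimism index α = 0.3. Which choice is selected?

Option 1

Option 1: 0.3·37 + 0.7·10 = 18.1
Option 2: 0.3·30 + 0.7·2 = 10.4
Option 3: 0.3·22 + 0.7·0 = 6.6
Option 4: 0.3·37 + 0.7·0 = 11.1
Highest Hurwicz score = 18.1 → Option 1.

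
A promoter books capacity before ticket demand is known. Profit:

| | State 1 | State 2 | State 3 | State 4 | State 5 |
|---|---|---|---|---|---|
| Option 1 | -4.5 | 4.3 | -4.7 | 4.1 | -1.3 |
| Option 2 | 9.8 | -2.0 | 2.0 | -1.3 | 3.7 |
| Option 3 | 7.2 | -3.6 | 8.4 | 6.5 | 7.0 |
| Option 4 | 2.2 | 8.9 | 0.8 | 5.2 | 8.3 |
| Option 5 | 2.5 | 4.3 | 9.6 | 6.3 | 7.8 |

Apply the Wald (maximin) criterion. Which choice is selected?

Option 5

Row minima: Option 1=-4.7, Option 2=-2.0, Option 3=-3.6, Option 4=0.8, Option 5=2.5
Best worst-case = 2.5 → Option 5.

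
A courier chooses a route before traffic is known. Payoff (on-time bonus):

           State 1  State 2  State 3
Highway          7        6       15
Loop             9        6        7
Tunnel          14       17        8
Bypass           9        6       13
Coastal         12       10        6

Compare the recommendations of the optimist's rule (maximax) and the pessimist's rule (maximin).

Row maxima: Highway=15, Loop=9, Tunnel=17, Bypass=13, Coastal=12
Best best-case = 17 → Tunnel.
Row minima: Highway=6, Loop=6, Tunnel=8, Bypass=6, Coastal=6
Best worst-case = 8 → Tunnel.

maximax → Tunnel; maximin → Tunnel (agree)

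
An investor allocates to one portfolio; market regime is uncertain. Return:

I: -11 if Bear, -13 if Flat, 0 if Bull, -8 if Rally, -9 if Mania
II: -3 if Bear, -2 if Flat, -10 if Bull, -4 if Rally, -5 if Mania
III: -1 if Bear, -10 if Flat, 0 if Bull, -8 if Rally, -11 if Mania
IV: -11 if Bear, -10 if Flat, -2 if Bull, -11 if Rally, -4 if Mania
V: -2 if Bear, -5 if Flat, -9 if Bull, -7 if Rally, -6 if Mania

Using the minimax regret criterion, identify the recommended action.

III

Column bests: Bear=-1, Flat=-2, Bull=0, Rally=-4, Mania=-4.
I regrets: 10, 11, 0, 4, 5 → max 11
II regrets: 2, 0, 10, 0, 1 → max 10
III regrets: 0, 8, 0, 4, 7 → max 8
IV regrets: 10, 8, 2, 7, 0 → max 10
V regrets: 1, 3, 9, 3, 2 → max 9
Smallest max regret = 8 → III.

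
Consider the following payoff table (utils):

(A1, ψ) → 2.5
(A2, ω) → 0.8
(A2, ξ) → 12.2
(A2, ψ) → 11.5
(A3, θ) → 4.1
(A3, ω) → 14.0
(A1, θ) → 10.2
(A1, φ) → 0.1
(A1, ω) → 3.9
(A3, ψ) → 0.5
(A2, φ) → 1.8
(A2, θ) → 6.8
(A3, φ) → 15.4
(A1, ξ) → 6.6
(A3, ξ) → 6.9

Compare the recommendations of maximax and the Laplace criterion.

maximax → A3; laplace → A3 (agree)

Row maxima: A1=10.2, A2=12.2, A3=15.4
Best best-case = 15.4 → A3.
Row averages: A1=4.66, A2=6.62, A3=8.18
Highest average = 8.18 → A3.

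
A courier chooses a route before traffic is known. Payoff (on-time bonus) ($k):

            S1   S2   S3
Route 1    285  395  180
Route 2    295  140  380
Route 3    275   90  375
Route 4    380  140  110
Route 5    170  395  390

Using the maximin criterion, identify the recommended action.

Row minima: Route 1=180, Route 2=140, Route 3=90, Route 4=110, Route 5=170
Best worst-case = 180 → Route 1.

Route 1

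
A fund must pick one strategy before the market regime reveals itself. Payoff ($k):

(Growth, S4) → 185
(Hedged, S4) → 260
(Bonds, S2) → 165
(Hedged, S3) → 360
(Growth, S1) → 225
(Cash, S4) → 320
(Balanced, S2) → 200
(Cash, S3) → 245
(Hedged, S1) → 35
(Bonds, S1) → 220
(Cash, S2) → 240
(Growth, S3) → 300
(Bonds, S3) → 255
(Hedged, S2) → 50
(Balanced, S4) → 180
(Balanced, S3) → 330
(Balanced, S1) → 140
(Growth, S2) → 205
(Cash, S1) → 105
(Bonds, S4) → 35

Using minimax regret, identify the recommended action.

Column bests: S1=225, S2=240, S3=360, S4=320.
Growth regrets: 0, 35, 60, 135 → max 135
Cash regrets: 120, 0, 115, 0 → max 120
Hedged regrets: 190, 190, 0, 60 → max 190
Bonds regrets: 5, 75, 105, 285 → max 285
Balanced regrets: 85, 40, 30, 140 → max 140
Smallest max regret = 120 → Cash.

Cash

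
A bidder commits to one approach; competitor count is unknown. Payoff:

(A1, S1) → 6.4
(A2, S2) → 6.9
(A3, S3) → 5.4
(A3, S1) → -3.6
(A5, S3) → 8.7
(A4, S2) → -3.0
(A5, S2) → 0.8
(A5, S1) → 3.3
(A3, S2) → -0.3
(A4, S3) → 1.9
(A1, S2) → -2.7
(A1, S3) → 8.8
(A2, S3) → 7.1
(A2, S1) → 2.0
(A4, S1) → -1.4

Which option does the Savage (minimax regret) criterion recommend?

A2

Column bests: S1=6.4, S2=6.9, S3=8.8.
A1 regrets: 0.0, 9.6, 0.0 → max 9.6
A2 regrets: 4.4, 0.0, 1.7 → max 4.4
A3 regrets: 10.0, 7.2, 3.4 → max 10.0
A4 regrets: 7.8, 9.9, 6.9 → max 9.9
A5 regrets: 3.1, 6.1, 0.1 → max 6.1
Smallest max regret = 4.4 → A2.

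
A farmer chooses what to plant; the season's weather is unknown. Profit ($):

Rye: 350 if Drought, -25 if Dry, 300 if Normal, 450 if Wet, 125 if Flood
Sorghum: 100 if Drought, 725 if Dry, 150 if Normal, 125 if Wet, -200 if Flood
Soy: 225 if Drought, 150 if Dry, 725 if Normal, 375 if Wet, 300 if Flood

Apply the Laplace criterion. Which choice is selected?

Row averages: Rye=240, Sorghum=180, Soy=355
Highest average = 355 → Soy.

Soy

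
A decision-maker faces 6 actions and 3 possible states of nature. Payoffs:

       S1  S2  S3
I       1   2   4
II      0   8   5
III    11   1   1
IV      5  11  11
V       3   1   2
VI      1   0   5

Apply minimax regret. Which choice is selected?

Column bests: S1=11, S2=11, S3=11.
I regrets: 10, 9, 7 → max 10
II regrets: 11, 3, 6 → max 11
III regrets: 0, 10, 10 → max 10
IV regrets: 6, 0, 0 → max 6
V regrets: 8, 10, 9 → max 10
VI regrets: 10, 11, 6 → max 11
Smallest max regret = 6 → IV.

IV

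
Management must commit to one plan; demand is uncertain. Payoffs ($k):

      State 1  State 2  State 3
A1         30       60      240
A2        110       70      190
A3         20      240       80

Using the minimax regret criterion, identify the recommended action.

A3

Column bests: State 1=110, State 2=240, State 3=240.
A1 regrets: 80, 180, 0 → max 180
A2 regrets: 0, 170, 50 → max 170
A3 regrets: 90, 0, 160 → max 160
Smallest max regret = 160 → A3.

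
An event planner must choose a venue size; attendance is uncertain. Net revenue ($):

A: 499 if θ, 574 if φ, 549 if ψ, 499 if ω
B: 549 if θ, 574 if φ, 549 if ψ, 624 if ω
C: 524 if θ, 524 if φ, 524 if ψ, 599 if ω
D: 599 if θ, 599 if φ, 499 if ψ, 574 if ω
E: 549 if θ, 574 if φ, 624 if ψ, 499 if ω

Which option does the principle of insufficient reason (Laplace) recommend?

B

Row averages: A=530.25, B=574, C=542.75, D=567.75, E=561.5
Highest average = 574 → B.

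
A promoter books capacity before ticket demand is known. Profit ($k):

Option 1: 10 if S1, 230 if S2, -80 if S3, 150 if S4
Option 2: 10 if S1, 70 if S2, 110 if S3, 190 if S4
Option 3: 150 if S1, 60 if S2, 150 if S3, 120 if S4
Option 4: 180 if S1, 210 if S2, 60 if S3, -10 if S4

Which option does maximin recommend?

Row minima: Option 1=-80, Option 2=10, Option 3=60, Option 4=-10
Best worst-case = 60 → Option 3.

Option 3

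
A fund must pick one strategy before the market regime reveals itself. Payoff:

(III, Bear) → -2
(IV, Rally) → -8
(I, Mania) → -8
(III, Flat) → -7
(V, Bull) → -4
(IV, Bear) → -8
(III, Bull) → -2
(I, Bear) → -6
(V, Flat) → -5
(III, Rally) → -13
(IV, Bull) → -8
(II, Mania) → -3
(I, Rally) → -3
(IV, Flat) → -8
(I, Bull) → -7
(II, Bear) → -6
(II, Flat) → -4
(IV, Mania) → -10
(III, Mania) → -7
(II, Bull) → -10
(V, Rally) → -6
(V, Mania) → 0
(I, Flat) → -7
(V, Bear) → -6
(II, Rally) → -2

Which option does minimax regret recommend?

V

Column bests: Bear=-2, Flat=-4, Bull=-2, Rally=-2, Mania=0.
I regrets: 4, 3, 5, 1, 8 → max 8
II regrets: 4, 0, 8, 0, 3 → max 8
III regrets: 0, 3, 0, 11, 7 → max 11
IV regrets: 6, 4, 6, 6, 10 → max 10
V regrets: 4, 1, 2, 4, 0 → max 4
Smallest max regret = 4 → V.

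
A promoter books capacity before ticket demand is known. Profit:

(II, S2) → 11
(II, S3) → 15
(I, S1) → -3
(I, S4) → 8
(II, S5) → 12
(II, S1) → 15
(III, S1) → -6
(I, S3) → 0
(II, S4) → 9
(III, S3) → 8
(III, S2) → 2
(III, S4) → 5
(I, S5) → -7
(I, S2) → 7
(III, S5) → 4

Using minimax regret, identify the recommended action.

II

Column bests: S1=15, S2=11, S3=15, S4=9, S5=12.
I regrets: 18, 4, 15, 1, 19 → max 19
II regrets: 0, 0, 0, 0, 0 → max 0
III regrets: 21, 9, 7, 4, 8 → max 21
Smallest max regret = 0 → II.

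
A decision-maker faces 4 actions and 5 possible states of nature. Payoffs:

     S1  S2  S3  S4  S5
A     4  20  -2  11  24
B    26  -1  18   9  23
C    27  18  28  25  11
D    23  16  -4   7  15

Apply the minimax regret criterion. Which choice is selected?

Column bests: S1=27, S2=20, S3=28, S4=25, S5=24.
A regrets: 23, 0, 30, 14, 0 → max 30
B regrets: 1, 21, 10, 16, 1 → max 21
C regrets: 0, 2, 0, 0, 13 → max 13
D regrets: 4, 4, 32, 18, 9 → max 32
Smallest max regret = 13 → C.

C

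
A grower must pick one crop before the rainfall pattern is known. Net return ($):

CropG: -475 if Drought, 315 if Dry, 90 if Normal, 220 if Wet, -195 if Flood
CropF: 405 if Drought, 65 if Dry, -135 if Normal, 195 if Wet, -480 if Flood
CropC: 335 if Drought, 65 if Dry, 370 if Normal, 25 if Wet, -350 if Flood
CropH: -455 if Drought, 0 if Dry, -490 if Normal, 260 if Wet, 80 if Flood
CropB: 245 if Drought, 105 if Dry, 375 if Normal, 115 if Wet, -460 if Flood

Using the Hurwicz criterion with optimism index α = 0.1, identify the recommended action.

CropG: 0.1·315 + 0.9·(-475) = -396
CropF: 0.1·405 + 0.9·(-480) = -391.5
CropC: 0.1·370 + 0.9·(-350) = -278
CropH: 0.1·260 + 0.9·(-490) = -415
CropB: 0.1·375 + 0.9·(-460) = -376.5
Highest Hurwicz score = -278 → CropC.

CropC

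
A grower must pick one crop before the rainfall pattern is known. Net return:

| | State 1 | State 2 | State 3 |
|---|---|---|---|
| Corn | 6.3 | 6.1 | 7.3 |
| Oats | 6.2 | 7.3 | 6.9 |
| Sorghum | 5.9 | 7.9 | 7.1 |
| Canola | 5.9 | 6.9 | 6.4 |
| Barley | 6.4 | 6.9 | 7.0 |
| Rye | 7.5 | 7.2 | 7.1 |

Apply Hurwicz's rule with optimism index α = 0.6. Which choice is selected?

Rye

Corn: 0.6·7.3 + 0.4·6.1 = 6.82
Oats: 0.6·7.3 + 0.4·6.2 = 6.86
Sorghum: 0.6·7.9 + 0.4·5.9 = 7.1
Canola: 0.6·6.9 + 0.4·5.9 = 6.5
Barley: 0.6·7.0 + 0.4·6.4 = 6.76
Rye: 0.6·7.5 + 0.4·7.1 = 7.34
Highest Hurwicz score = 7.34 → Rye.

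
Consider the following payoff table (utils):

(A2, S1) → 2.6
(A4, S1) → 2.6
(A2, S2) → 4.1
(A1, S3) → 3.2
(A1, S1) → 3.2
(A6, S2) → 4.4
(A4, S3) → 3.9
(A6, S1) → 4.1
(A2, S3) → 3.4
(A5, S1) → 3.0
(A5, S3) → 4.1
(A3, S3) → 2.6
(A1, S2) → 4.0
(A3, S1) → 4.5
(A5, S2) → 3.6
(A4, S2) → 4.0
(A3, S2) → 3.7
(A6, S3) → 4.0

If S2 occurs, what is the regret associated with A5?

0.8

Best payoff under S2 is 4.4.
Regret = 4.4 − 3.6 = 0.8.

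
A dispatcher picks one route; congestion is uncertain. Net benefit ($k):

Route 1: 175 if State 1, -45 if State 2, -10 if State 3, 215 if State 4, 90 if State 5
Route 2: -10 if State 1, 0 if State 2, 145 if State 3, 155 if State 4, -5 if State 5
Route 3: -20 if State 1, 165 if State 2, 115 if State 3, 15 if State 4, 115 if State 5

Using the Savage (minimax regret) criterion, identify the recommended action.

Route 2

Column bests: State 1=175, State 2=165, State 3=145, State 4=215, State 5=115.
Route 1 regrets: 0, 210, 155, 0, 25 → max 210
Route 2 regrets: 185, 165, 0, 60, 120 → max 185
Route 3 regrets: 195, 0, 30, 200, 0 → max 200
Smallest max regret = 185 → Route 2.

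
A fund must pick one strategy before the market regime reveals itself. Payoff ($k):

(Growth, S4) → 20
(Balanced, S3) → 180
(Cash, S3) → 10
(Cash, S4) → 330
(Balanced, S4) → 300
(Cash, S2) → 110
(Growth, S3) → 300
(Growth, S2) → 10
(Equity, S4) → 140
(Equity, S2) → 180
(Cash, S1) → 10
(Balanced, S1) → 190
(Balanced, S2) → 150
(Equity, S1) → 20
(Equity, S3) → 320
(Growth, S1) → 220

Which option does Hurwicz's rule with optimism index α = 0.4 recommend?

Cash: 0.4·330 + 0.6·10 = 138
Equity: 0.4·320 + 0.6·20 = 140
Growth: 0.4·300 + 0.6·10 = 126
Balanced: 0.4·300 + 0.6·150 = 210
Highest Hurwicz score = 210 → Balanced.

Balanced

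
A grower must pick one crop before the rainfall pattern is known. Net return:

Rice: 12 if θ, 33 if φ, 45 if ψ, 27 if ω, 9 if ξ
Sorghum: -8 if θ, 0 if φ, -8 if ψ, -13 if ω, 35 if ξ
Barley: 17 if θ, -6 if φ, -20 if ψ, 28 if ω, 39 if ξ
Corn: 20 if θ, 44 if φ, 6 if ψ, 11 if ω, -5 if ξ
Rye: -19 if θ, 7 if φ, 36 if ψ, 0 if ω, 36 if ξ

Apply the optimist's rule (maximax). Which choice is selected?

Rice

Row maxima: Rice=45, Sorghum=35, Barley=39, Corn=44, Rye=36
Best best-case = 45 → Rice.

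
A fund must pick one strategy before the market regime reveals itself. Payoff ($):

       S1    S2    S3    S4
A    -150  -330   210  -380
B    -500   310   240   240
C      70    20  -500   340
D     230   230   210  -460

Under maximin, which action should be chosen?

A

Row minima: A=-380, B=-500, C=-500, D=-460
Best worst-case = -380 → A.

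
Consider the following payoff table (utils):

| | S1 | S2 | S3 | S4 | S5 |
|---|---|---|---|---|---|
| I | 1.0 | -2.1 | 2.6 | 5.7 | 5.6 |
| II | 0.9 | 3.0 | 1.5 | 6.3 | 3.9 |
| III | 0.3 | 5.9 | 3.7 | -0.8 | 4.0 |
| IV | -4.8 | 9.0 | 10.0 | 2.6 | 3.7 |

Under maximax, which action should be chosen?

Row maxima: I=5.7, II=6.3, III=5.9, IV=10.0
Best best-case = 10.0 → IV.

IV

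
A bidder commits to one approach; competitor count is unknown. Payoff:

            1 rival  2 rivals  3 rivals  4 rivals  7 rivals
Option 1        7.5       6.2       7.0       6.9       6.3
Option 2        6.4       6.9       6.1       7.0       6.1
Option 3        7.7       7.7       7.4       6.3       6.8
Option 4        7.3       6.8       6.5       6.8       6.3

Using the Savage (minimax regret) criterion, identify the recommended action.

Option 3

Column bests: 1 rival=7.7, 2 rivals=7.7, 3 rivals=7.4, 4 rivals=7.0, 7 rivals=6.8.
Option 1 regrets: 0.2, 1.5, 0.4, 0.1, 0.5 → max 1.5
Option 2 regrets: 1.3, 0.8, 1.3, 0.0, 0.7 → max 1.3
Option 3 regrets: 0.0, 0.0, 0.0, 0.7, 0.0 → max 0.7
Option 4 regrets: 0.4, 0.9, 0.9, 0.2, 0.5 → max 0.9
Smallest max regret = 0.7 → Option 3.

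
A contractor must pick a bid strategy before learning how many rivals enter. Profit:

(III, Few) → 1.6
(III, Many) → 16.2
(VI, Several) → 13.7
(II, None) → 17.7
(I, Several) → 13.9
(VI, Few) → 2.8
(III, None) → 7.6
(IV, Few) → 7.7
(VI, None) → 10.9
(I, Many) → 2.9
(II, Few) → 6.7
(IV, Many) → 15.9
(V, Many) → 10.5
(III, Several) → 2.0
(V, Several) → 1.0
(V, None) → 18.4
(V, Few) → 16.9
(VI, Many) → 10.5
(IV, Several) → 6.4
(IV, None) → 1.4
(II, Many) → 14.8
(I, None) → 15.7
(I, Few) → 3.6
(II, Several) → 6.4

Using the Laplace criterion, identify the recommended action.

Row averages: I=9.025, II=11.4, III=6.85, IV=7.85, V=11.7, VI=9.475
Highest average = 11.7 → V.

V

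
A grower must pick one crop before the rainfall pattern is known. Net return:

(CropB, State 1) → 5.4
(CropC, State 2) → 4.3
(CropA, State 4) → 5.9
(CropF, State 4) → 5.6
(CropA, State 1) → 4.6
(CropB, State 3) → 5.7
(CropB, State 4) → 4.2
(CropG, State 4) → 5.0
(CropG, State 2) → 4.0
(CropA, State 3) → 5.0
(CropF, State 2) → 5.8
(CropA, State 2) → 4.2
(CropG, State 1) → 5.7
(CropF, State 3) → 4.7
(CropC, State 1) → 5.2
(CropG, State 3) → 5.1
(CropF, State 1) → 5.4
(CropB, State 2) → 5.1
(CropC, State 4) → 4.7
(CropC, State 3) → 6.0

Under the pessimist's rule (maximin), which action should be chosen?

CropF

Row minima: CropB=4.2, CropA=4.2, CropF=4.7, CropC=4.3, CropG=4.0
Best worst-case = 4.7 → CropF.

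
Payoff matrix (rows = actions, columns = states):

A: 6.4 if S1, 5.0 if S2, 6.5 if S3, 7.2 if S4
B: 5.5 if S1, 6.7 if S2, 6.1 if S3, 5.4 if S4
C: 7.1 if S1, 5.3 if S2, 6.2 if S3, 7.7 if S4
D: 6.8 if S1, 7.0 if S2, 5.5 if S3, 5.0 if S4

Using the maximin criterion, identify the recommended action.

Row minima: A=5.0, B=5.4, C=5.3, D=5.0
Best worst-case = 5.4 → B.

B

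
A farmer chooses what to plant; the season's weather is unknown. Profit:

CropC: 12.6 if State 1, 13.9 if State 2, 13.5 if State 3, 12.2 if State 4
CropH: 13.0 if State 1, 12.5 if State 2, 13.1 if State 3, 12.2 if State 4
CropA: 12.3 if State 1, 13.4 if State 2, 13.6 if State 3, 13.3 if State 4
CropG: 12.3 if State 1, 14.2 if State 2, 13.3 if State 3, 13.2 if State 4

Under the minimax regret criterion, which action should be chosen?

Column bests: State 1=13.0, State 2=14.2, State 3=13.6, State 4=13.3.
CropC regrets: 0.4, 0.3, 0.1, 1.1 → max 1.1
CropH regrets: 0.0, 1.7, 0.5, 1.1 → max 1.7
CropA regrets: 0.7, 0.8, 0.0, 0.0 → max 0.8
CropG regrets: 0.7, 0.0, 0.3, 0.1 → max 0.7
Smallest max regret = 0.7 → CropG.

CropG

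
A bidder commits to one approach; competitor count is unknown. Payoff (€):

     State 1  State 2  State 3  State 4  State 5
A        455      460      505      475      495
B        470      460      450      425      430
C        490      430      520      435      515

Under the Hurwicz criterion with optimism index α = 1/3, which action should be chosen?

A

A: 1/3·505 + 2/3·455 = 1415/3
B: 1/3·470 + 2/3·425 = 440
C: 1/3·520 + 2/3·430 = 460
Highest Hurwicz score = 1415/3 → A.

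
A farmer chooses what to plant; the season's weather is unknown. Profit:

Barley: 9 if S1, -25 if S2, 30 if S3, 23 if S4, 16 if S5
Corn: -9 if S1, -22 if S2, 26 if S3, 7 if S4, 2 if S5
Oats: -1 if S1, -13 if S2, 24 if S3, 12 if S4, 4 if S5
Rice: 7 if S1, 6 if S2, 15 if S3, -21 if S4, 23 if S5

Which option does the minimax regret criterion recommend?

Column bests: S1=9, S2=6, S3=30, S4=23, S5=23.
Barley regrets: 0, 31, 0, 0, 7 → max 31
Corn regrets: 18, 28, 4, 16, 21 → max 28
Oats regrets: 10, 19, 6, 11, 19 → max 19
Rice regrets: 2, 0, 15, 44, 0 → max 44
Smallest max regret = 19 → Oats.

Oats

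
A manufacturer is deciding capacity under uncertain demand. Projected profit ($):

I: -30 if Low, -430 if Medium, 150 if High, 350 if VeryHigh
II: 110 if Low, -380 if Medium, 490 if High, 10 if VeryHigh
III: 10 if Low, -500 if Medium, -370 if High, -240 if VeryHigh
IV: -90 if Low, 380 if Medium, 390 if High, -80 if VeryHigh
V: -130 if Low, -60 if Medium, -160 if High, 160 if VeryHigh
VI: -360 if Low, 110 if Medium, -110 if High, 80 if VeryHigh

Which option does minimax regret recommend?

Column bests: Low=110, Medium=380, High=490, VeryHigh=350.
I regrets: 140, 810, 340, 0 → max 810
II regrets: 0, 760, 0, 340 → max 760
III regrets: 100, 880, 860, 590 → max 880
IV regrets: 200, 0, 100, 430 → max 430
V regrets: 240, 440, 650, 190 → max 650
VI regrets: 470, 270, 600, 270 → max 600
Smallest max regret = 430 → IV.

IV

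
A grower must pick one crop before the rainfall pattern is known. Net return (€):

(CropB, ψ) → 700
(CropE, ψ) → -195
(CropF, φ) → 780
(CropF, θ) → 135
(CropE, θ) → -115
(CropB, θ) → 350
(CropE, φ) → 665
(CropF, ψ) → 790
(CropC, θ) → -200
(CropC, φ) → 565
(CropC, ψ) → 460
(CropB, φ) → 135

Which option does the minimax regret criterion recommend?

Column bests: θ=350, φ=780, ψ=790.
CropC regrets: 550, 215, 330 → max 550
CropF regrets: 215, 0, 0 → max 215
CropB regrets: 0, 645, 90 → max 645
CropE regrets: 465, 115, 985 → max 985
Smallest max regret = 215 → CropF.

CropF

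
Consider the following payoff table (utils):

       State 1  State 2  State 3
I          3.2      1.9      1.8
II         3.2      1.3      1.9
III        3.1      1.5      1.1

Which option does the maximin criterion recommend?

I

Row minima: I=1.8, II=1.3, III=1.1
Best worst-case = 1.8 → I.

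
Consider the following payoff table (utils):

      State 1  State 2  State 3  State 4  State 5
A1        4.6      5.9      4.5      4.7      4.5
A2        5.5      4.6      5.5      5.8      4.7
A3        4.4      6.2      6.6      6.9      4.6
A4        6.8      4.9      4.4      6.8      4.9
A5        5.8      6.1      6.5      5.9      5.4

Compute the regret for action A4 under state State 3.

2.2

Best payoff under State 3 is 6.6.
Regret = 6.6 − 4.4 = 2.2.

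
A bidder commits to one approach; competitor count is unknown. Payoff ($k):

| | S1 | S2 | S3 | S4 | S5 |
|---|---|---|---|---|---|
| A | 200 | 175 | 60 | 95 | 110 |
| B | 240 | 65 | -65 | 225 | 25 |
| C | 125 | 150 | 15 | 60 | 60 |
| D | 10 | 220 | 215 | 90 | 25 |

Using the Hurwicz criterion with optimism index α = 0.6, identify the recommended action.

A: 0.6·200 + 0.4·60 = 144
B: 0.6·240 + 0.4·(-65) = 118
C: 0.6·150 + 0.4·15 = 96
D: 0.6·220 + 0.4·10 = 136
Highest Hurwicz score = 144 → A.

A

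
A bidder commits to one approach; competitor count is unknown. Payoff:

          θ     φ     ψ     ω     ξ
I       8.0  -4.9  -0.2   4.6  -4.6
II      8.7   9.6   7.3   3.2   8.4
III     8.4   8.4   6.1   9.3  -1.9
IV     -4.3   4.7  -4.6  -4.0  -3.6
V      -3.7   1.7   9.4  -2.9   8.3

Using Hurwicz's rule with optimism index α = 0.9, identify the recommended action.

II

I: 0.9·8.0 + 0.1·(-4.9) = 6.71
II: 0.9·9.6 + 0.1·3.2 = 8.96
III: 0.9·9.3 + 0.1·(-1.9) = 8.18
IV: 0.9·4.7 + 0.1·(-4.6) = 3.77
V: 0.9·9.4 + 0.1·(-3.7) = 8.09
Highest Hurwicz score = 8.96 → II.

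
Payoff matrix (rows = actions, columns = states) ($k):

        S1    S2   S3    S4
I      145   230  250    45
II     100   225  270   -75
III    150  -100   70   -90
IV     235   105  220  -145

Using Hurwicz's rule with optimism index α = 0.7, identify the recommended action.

I: 0.7·250 + 0.3·45 = 188.5
II: 0.7·270 + 0.3·(-75) = 166.5
III: 0.7·150 + 0.3·(-100) = 75
IV: 0.7·235 + 0.3·(-145) = 121
Highest Hurwicz score = 188.5 → I.

I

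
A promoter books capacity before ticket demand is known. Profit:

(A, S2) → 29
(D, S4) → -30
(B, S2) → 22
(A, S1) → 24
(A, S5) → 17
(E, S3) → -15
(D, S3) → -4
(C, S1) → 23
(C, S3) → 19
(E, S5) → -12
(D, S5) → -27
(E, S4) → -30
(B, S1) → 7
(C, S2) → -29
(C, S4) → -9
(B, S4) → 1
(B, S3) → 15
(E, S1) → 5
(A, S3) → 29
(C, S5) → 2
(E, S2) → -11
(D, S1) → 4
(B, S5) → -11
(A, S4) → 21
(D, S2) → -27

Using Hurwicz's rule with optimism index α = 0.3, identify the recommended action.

A: 0.3·29 + 0.7·17 = 20.6
B: 0.3·22 + 0.7·(-11) = -1.1
C: 0.3·23 + 0.7·(-29) = -13.4
D: 0.3·4 + 0.7·(-30) = -19.8
E: 0.3·5 + 0.7·(-30) = -19.5
Highest Hurwicz score = 20.6 → A.

A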